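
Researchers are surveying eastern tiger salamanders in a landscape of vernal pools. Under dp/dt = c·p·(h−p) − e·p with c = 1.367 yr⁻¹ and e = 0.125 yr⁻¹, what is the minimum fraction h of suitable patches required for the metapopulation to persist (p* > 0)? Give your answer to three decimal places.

0.091

p* = h − e/c is positive only when h > e/c.
h_min = e/c = 0.125/1.367 = 0.0914.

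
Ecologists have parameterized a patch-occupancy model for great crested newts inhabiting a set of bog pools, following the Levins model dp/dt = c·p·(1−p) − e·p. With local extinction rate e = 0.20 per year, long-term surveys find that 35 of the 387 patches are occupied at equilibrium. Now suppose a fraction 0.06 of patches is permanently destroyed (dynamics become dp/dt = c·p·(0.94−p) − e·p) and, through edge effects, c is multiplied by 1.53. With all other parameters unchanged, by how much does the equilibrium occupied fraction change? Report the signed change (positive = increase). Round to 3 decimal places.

0.255

Observed p* = 35/387 = 0.09044.
Balance c(1−p*) = e gives c = e/(1 − 0.09044) = 0.20/0.90956 = 0.21989.
New p* = 0.94 − e/c = 0.94 − 0.20000/0.33643 = 0.34552.
Δp* = 0.34552 − 0.09044 = +0.25508.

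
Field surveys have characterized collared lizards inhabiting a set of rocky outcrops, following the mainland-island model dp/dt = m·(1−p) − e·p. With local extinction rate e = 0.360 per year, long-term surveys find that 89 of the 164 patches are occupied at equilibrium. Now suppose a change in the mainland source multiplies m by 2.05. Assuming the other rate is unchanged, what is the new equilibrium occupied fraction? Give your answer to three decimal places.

Observed p* = 89/164 = 0.54268.
Balance m(1−p*) = e·p* gives m = e·p*/(1−p*) = 0.360×0.54268/0.45732 = 0.42719.
New p* = m/(m+e) = 0.87574/(0.87574+0.36000) = 0.70868.

0.709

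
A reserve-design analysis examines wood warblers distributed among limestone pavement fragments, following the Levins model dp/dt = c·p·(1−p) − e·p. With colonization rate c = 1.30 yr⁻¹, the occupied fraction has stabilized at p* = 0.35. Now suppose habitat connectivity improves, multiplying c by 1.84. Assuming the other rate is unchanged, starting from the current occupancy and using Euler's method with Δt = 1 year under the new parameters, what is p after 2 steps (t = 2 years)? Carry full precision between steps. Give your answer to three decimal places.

Balance c(1−p*) = e gives e = 1.30×(1 − 0.35000) = 0.84500.
Starting from p₀ = 0.35000; update p ← p + (dp/dt)·Δt with the new parameters.
p: 0.35000 → 0.59843  (Δp = +0.24843)
p: 0.59843 → 0.66758  (Δp = +0.06915)

0.668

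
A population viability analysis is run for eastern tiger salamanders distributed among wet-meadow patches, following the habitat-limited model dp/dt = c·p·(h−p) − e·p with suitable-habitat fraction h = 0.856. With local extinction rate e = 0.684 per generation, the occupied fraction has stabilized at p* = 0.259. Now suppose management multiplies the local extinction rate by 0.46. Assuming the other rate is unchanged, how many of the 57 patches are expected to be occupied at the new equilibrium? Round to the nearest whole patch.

33

Balance c(h−p*) = e gives c = e/(0.856 − 0.25900) = 0.684/0.59700 = 1.14573.
New p* = 0.856 − e/c = 0.856 − 0.31464/1.14573 = 0.58138.
Expected occupied = 57 × 0.58138 = 33.14 ≈ 33.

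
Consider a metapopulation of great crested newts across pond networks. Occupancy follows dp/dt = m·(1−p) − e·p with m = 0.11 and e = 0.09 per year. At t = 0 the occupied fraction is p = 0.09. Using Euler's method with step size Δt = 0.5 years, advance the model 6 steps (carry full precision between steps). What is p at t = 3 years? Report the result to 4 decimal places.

0.3055

Update rule: p ← p + [m·(1−p) − e·p]·Δt with Δt = 0.5.
p: 0.09000 → 0.13600  (Δp = +0.04600)
p: 0.13600 → 0.17740  (Δp = +0.04140)
p: 0.17740 → 0.21466  (Δp = +0.03726)
p: 0.21466 → 0.24819  (Δp = +0.03353)
p: 0.24819 → 0.27837  (Δp = +0.03018)
p: 0.27837 → 0.30554  (Δp = +0.02716)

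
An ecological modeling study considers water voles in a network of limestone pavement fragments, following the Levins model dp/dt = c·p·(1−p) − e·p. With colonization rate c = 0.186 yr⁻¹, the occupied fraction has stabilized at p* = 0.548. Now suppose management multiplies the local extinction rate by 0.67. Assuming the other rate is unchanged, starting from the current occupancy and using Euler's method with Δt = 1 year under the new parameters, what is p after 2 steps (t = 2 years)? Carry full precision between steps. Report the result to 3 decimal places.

Balance c(1−p*) = e gives e = 0.186×(1 − 0.54800) = 0.08407.
Starting from p₀ = 0.54800; update p ← p + (dp/dt)·Δt with the new parameters.
t = 1: p = 0.54800 + (+0.01520) = 0.56320
t = 2: p = 0.56320 + (+0.01403) = 0.57724

0.577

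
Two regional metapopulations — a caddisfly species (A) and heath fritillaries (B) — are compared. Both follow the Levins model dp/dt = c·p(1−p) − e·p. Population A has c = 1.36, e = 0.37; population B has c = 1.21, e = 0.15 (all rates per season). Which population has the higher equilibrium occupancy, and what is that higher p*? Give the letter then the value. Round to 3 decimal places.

B, 0.876

A: p*_A = 1 − 0.37/1.36 = 0.7279.
B: p*_B = 1 − 0.15/1.21 = 0.8760.
B is higher at 0.8760.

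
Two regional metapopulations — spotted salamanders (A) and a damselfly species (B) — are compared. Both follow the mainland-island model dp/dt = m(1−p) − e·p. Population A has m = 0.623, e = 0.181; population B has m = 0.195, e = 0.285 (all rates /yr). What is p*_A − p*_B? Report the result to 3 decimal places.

0.369

A: p*_A = m/(m+e) = 0.623/0.8040 = 0.7749.
B: p*_B = 0.195/0.4800 = 0.4063.
p*_A − p*_B = 0.7749 − 0.4063 = 0.3686.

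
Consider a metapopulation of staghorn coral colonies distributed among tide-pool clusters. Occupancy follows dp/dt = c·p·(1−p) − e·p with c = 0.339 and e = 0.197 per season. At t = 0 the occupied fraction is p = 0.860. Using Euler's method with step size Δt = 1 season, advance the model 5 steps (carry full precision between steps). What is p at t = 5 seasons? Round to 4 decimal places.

Update rule: p ← p + [c·p·(1−p) − e·p]·Δt with Δt = 1.
p: 0.86000 → 0.73140  (Δp = -0.12860)
p: 0.73140 → 0.65391  (Δp = -0.07749)
p: 0.65391 → 0.60181  (Δp = -0.05210)
p: 0.60181 → 0.56449  (Δp = -0.03732)
p: 0.56449 → 0.53662  (Δp = -0.02786)

0.5366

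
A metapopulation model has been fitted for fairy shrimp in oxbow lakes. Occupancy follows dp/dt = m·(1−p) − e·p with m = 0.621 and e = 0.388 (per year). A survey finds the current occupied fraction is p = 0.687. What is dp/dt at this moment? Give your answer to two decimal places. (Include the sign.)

Colonization term: m·(1−p) = 0.621×0.3130 = 0.19437.
Extinction term: e·p = 0.26656.
dp/dt = 0.19437 − 0.26656 = -0.07218.

-0.07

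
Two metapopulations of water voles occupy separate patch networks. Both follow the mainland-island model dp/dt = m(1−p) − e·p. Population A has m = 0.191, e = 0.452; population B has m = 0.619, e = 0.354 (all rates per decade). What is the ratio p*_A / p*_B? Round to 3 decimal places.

0.467

A: p*_A = m/(m+e) = 0.191/0.6430 = 0.2970.
B: p*_B = 0.619/0.9730 = 0.6362.
p*_A / p*_B = 0.2970/0.6362 = 0.4669.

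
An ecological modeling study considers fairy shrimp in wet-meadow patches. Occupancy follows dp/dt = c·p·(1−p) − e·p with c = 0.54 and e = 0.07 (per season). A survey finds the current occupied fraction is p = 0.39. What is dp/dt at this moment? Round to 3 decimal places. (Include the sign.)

Colonization term: c·p·(1−p) = 0.54×0.39×0.6100 = 0.12847.
Extinction term: e·p = 0.02730.
dp/dt = 0.12847 − 0.02730 = 0.10117.

0.101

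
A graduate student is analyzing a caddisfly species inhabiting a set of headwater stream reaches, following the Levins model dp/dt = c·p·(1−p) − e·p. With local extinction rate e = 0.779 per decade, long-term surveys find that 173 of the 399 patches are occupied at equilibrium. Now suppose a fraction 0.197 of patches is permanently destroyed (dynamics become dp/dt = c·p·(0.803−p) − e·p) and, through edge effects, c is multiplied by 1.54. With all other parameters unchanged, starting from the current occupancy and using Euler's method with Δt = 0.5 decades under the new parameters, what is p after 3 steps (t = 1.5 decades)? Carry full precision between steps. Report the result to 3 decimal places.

Observed p* = 173/399 = 0.43358.
Balance c(1−p*) = e gives c = e/(1 − 0.43358) = 0.779/0.56642 = 1.37531.
Starting from p₀ = 0.43358; update p ← p + (dp/dt)·Δt with the new parameters.
  1  |  dp/dt·Δt = +0.000741  |  p_1 = 0.434325
  2  |  dp/dt·Δt = +0.000401  |  p_2 = 0.434726
  3  |  dp/dt·Δt = +0.000217  |  p_3 = 0.434943

0.435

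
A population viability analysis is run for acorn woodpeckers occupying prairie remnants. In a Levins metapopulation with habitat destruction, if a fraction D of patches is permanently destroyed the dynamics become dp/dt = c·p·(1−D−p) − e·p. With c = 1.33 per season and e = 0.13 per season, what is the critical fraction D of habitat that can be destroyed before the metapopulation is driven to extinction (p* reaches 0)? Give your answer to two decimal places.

0.90

The nontrivial equilibrium is p* = (1−D) − e/c; extinction occurs when this hits zero.
So D_crit = 1 − e/c = 1 − 0.13/1.33 = 1 − 0.0977 = 0.9023.
This equals the undisturbed p*, a classic result of Lande's extension.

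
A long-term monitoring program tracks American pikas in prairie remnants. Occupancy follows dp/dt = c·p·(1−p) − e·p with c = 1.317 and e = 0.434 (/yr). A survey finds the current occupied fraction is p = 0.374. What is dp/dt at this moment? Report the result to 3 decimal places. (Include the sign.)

Colonization term: c·p·(1−p) = 1.317×0.374×0.6260 = 0.30834.
Extinction term: e·p = 0.16232.
dp/dt = 0.30834 − 0.16232 = 0.14603.

0.146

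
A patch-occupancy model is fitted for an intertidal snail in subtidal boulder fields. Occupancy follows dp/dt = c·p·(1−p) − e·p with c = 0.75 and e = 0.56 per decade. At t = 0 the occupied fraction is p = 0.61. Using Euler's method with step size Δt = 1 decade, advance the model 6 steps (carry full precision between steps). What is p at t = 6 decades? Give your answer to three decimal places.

0.293

Update rule: p ← p + [c·p·(1−p) − e·p]·Δt with Δt = 1.
t = 1: p = 0.61000 + (-0.16318) = 0.44682
t = 2: p = 0.44682 + (-0.06484) = 0.38198
t = 3: p = 0.38198 + (-0.03686) = 0.34513
t = 4: p = 0.34513 + (-0.02376) = 0.32137
t = 5: p = 0.32137 + (-0.01640) = 0.30497
t = 6: p = 0.30497 + (-0.01181) = 0.29316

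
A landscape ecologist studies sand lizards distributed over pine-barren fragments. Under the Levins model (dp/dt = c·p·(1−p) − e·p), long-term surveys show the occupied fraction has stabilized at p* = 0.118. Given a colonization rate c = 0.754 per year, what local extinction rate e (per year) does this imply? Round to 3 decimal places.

At equilibrium c(1−p*) = e.
e = 0.754 × (1 − 0.118) = 0.754 × 0.8820 = 0.6650.

0.665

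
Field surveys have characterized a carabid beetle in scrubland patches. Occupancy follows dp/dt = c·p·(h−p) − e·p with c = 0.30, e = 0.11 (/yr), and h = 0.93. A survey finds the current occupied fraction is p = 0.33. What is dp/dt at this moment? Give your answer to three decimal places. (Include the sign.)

0.023

Colonization term: c·p·(h−p) = 0.30×0.33×0.6000 = 0.05940.
Extinction term: e·p = 0.03630.
dp/dt = 0.05940 − 0.03630 = 0.02310.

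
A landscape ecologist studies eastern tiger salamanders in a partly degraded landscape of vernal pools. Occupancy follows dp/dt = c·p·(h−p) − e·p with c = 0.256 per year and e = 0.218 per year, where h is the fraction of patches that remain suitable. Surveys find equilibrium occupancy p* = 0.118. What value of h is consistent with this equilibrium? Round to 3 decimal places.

At equilibrium c(h−p*) = e, so h = p* + e/c.
h = 0.118 + 0.218/0.256 = 0.118 + 0.8516 = 0.9696.

0.970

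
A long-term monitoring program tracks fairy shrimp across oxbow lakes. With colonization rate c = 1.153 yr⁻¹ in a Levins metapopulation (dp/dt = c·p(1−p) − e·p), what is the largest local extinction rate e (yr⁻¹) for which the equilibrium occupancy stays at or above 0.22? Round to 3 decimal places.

0.899

1 − e/c ≥ 0.22 ⇒ e ≤ c(1 − 0.22) = 1.153 × 0.7800.
e_max = 0.8993.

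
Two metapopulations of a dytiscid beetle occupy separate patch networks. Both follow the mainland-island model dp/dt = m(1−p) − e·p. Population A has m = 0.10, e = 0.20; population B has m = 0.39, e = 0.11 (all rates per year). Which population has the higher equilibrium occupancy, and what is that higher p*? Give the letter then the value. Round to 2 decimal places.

B, 0.78

A: p*_A = m/(m+e) = 0.10/0.3000 = 0.3333.
B: p*_B = 0.39/0.5000 = 0.7800.
B is higher at 0.7800.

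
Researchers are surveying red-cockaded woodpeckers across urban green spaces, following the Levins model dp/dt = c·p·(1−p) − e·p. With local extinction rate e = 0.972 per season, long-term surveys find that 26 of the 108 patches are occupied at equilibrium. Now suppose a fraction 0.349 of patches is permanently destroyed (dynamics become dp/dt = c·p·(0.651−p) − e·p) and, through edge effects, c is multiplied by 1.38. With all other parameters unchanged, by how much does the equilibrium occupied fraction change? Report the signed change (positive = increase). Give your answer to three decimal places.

Observed p* = 26/108 = 0.24074.
Balance c(1−p*) = e gives c = e/(1 − 0.24074) = 0.972/0.75926 = 1.28019.
New p* = 0.651 − e/c = 0.651 − 0.97200/1.76666 = 0.10081.
Δp* = 0.10081 − 0.24074 = -0.13993.

-0.140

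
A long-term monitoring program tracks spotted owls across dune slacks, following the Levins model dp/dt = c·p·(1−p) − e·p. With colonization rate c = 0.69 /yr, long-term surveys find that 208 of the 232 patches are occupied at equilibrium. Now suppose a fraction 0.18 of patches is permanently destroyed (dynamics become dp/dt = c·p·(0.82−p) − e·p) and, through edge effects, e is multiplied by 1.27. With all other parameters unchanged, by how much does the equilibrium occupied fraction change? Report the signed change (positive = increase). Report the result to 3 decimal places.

Observed p* = 208/232 = 0.89655.
Balance c(1−p*) = e gives e = 0.69×(1 − 0.89655) = 0.07138.
New p* = 0.82 − e/c = 0.82 − 0.09065/0.69000 = 0.68862.
Δp* = 0.68862 − 0.89655 = -0.20793.

-0.208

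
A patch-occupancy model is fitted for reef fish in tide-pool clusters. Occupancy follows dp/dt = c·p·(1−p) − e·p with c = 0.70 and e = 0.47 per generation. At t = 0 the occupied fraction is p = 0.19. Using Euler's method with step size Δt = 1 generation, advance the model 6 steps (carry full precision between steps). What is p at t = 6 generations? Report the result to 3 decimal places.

Update rule: p ← p + [c·p·(1−p) − e·p]·Δt with Δt = 1.
  1  |  dp/dt·Δt = +0.018430  |  p_1 = 0.208430
  2  |  dp/dt·Δt = +0.017529  |  p_2 = 0.225959
  3  |  dp/dt·Δt = +0.016230  |  p_3 = 0.242189
  4  |  dp/dt·Δt = +0.014645  |  p_4 = 0.256834
  5  |  dp/dt·Δt = +0.012897  |  p_5 = 0.269731
  6  |  dp/dt·Δt = +0.011110  |  p_6 = 0.280841

0.281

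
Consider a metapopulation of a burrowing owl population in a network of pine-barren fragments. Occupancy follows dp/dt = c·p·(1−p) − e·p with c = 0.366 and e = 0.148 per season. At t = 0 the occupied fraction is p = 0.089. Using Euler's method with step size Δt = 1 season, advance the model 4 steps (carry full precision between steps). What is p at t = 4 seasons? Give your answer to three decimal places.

Update rule: p ← p + [c·p·(1−p) − e·p]·Δt with Δt = 1.
t = 1: p = 0.08900 + (+0.01650) = 0.10550
t = 2: p = 0.10550 + (+0.01893) = 0.12443
t = 3: p = 0.12443 + (+0.02146) = 0.14589
t = 4: p = 0.14589 + (+0.02401) = 0.16990

0.170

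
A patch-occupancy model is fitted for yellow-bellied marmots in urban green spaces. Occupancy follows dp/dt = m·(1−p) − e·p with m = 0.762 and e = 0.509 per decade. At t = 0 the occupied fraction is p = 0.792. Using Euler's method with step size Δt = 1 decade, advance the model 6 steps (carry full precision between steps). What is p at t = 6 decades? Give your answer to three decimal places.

0.600

Update rule: p ← p + [m·(1−p) − e·p]·Δt with Δt = 1.
step 1: Δp = -0.24463, p = 0.54737
step 2: Δp = +0.06630, p = 0.61366
step 3: Δp = -0.01797, p = 0.59570
step 4: Δp = +0.00487, p = 0.60057
step 5: Δp = -0.00132, p = 0.59925
step 6: Δp = +0.00036, p = 0.59960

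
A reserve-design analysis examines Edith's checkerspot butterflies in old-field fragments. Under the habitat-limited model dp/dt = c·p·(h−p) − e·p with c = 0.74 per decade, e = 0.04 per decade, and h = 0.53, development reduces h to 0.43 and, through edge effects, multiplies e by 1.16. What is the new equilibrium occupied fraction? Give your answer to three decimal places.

0.367

Before: p* = h − e/c = 0.53 − 0.04/0.74 = 0.53 − 0.0541 = 0.4759.
After: c = 0.74, e = 0.0464, h = 0.43; p* = 0.43 − 0.0464/0.74 = 0.3673.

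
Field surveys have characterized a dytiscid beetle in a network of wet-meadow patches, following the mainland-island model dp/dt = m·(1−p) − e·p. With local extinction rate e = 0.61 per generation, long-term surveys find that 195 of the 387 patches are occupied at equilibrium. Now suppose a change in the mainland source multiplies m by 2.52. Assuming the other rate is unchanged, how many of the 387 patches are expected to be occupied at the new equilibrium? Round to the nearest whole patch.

Observed p* = 195/387 = 0.50388.
Balance m(1−p*) = e·p* gives m = e·p*/(1−p*) = 0.61×0.50388/0.49612 = 0.61954.
New p* = m/(m+e) = 1.56124/(1.56124+0.61000) = 0.71905.
Expected occupied = 387 × 0.71905 = 278.27 ≈ 278.

278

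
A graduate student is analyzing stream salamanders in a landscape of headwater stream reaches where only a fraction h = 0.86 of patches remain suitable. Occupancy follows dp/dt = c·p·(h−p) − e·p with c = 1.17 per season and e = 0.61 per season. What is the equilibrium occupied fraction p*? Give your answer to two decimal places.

Setting dp/dt = 0 and dividing by p* gives c·(h−p*) = e.
So p* = h − e/c = 0.86 − 0.61/1.17 = 0.86 − 0.5214 = 0.3386.

0.34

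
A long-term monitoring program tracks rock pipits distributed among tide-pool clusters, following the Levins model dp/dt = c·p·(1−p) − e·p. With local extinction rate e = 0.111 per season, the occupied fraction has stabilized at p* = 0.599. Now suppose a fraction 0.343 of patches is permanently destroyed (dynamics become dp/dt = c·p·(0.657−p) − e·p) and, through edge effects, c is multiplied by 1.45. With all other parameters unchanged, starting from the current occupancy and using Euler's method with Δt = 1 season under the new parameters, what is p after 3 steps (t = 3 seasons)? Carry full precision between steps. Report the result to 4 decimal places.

Balance c(1−p*) = e gives c = e/(1 − 0.59900) = 0.111/0.40100 = 0.27681.
Starting from p₀ = 0.59900; update p ← p + (dp/dt)·Δt with the new parameters.
step 1: Δp = -0.05254, p = 0.54646
step 2: Δp = -0.03641, p = 0.51004
step 3: Δp = -0.02653, p = 0.48351

0.4835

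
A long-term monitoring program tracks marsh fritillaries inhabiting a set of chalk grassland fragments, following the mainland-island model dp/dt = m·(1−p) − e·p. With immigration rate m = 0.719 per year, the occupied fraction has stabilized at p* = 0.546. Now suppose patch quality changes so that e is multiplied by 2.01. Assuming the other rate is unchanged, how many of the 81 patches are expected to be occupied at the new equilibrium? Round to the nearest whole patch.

30

Balance m(1−p*) = e·p* gives e = m(1−p*)/p* = 0.719×0.45400/0.54600 = 0.59785.
New p* = m/(m+e) = 0.71900/(0.71900+1.20168) = 0.37435.
Expected occupied = 81 × 0.37435 = 30.32 ≈ 30.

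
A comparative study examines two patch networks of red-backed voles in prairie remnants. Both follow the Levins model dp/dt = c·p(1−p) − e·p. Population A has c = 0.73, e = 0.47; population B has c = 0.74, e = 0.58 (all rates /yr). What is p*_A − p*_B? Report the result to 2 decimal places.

A: p*_A = 1 − 0.47/0.73 = 0.3562.
B: p*_B = 1 − 0.58/0.74 = 0.2162.
p*_A − p*_B = 0.3562 − 0.2162 = 0.1399.

0.14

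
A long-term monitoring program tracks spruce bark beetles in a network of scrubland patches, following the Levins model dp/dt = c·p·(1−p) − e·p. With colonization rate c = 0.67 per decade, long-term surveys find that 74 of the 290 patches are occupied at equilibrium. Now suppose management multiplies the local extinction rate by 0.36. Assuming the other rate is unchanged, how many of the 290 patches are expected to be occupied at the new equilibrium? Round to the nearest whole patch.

Observed p* = 74/290 = 0.25517.
Balance c(1−p*) = e gives e = 0.67×(1 − 0.25517) = 0.49904.
New p* = 1 − e/c = 1 − 0.17965/0.67000 = 0.73187.
Expected occupied = 290 × 0.73187 = 212.24 ≈ 212.

212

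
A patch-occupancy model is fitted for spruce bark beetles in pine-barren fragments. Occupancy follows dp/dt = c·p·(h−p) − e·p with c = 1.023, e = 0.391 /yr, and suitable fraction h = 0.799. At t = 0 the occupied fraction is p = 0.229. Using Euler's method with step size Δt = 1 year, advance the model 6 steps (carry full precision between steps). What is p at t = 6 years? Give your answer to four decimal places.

0.3998

Update rule: p ← p + [c·p·(h−p) − e·p]·Δt with Δt = 1.
t = 1: p = 0.22900 + (+0.04399) = 0.27299
t = 2: p = 0.27299 + (+0.04016) = 0.31315
t = 3: p = 0.31315 + (+0.03320) = 0.34635
t = 4: p = 0.34635 + (+0.02496) = 0.37131
t = 5: p = 0.37131 + (+0.01728) = 0.38859
t = 6: p = 0.38859 + (+0.01121) = 0.39980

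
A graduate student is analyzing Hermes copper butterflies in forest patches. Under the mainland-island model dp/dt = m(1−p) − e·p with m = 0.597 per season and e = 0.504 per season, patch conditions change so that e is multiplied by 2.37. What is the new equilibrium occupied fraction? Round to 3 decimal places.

0.333

Before: p* = 0.597/(0.597+0.504) = 0.5422.
After: m = 0.597, e = 1.19448; p* = 0.597/1.7915 = 0.3332.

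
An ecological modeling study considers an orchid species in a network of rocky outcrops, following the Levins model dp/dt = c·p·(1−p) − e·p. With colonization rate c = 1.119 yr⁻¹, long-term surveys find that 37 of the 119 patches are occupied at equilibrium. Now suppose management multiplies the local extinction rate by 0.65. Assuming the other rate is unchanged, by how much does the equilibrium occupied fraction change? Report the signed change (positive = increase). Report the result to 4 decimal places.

Observed p* = 37/119 = 0.31092.
Balance c(1−p*) = e gives e = 1.119×(1 − 0.31092) = 0.77108.
New p* = 1 − e/c = 1 − 0.50120/1.11900 = 0.55210.
Δp* = 0.55210 − 0.31092 = +0.24118.

0.2412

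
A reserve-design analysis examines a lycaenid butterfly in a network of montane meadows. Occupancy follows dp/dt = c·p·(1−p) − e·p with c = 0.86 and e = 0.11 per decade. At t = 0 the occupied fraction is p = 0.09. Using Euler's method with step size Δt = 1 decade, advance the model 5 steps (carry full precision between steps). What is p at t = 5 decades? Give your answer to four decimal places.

Update rule: p ← p + [c·p·(1−p) − e·p]·Δt with Δt = 1.
  1  |  dp/dt·Δt = +0.060534  |  p_1 = 0.150534
  2  |  dp/dt·Δt = +0.093412  |  p_2 = 0.243946
  3  |  dp/dt·Δt = +0.131781  |  p_3 = 0.375728
  4  |  dp/dt·Δt = +0.160388  |  p_4 = 0.536116
  5  |  dp/dt·Δt = +0.154905  |  p_5 = 0.691022

0.6910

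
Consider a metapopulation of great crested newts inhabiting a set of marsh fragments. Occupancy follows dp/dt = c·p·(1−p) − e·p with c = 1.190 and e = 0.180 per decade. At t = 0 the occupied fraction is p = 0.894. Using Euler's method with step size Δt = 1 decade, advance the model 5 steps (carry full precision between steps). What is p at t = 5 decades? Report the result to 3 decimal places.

Update rule: p ← p + [c·p·(1−p) − e·p]·Δt with Δt = 1.
step 1: Δp = -0.04815, p = 0.84585
step 2: Δp = +0.00291, p = 0.84876
step 3: Δp = -0.00002, p = 0.84874
step 4: Δp = +0.00000, p = 0.84874
step 5: Δp = -0.00000, p = 0.84874

0.849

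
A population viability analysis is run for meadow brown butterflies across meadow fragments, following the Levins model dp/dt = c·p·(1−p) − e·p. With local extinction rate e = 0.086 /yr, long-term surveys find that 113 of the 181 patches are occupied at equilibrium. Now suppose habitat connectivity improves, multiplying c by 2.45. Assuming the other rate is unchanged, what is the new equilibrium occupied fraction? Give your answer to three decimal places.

0.847

Observed p* = 113/181 = 0.62431.
Balance c(1−p*) = e gives c = e/(1 − 0.62431) = 0.086/0.37569 = 0.22891.
New p* = 1 − e/c = 1 − 0.08600/0.56083 = 0.84666.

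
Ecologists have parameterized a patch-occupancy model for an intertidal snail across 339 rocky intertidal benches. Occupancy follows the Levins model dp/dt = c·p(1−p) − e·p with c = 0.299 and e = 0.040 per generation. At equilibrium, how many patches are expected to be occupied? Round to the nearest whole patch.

p* = 1 − e/c = 1 − 0.040/0.299 = 0.8662.
Expected occupied patches = N × p* = 339 × 0.8662 = 293.65 ≈ 294.

294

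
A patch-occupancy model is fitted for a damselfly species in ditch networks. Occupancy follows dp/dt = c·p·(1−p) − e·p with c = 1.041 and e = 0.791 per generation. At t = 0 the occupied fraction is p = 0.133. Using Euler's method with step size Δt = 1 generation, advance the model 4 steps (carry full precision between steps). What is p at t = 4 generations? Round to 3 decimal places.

Update rule: p ← p + [c·p·(1−p) − e·p]·Δt with Δt = 1.
p: 0.13300 → 0.14784  (Δp = +0.01484)
p: 0.14784 → 0.16204  (Δp = +0.01421)
p: 0.16204 → 0.17522  (Δp = +0.01318)
p: 0.17522 → 0.18706  (Δp = +0.01184)

0.187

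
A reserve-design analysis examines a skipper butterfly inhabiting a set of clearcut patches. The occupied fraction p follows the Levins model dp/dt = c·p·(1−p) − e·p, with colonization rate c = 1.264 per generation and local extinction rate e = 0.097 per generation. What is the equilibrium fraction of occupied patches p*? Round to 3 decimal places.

0.923

At equilibrium, colonization balances extinction: c·p*·(1−p*) = e·p*.
So p* = 1 − e/c = 1 − 0.097/1.264 = 1 − 0.0767 = 0.9233.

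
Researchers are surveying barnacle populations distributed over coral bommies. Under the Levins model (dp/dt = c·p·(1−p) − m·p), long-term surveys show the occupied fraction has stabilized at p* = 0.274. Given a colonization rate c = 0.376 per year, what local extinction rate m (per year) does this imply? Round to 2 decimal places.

0.27

At equilibrium c(1−p*) = m.
m = 0.376 × (1 − 0.274) = 0.376 × 0.7260 = 0.2730.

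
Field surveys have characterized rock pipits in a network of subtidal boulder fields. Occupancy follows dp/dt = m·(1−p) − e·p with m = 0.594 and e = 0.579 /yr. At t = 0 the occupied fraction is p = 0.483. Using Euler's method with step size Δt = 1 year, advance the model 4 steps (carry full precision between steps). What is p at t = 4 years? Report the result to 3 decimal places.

Update rule: p ← p + [m·(1−p) − e·p]·Δt with Δt = 1.
t = 1: p = 0.48300 + (+0.02744) = 0.51044
t = 2: p = 0.51044 + (-0.00475) = 0.50569
t = 3: p = 0.50569 + (+0.00082) = 0.50651
t = 4: p = 0.50651 + (-0.00014) = 0.50637

0.506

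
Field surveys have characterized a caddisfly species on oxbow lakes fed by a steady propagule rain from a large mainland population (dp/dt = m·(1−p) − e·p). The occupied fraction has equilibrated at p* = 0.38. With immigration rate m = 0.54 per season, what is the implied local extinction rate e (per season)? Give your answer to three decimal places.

At equilibrium m(1−p*) = e·p*, so e = m(1−p*)/p*.
e = 0.54 × 0.6200 / 0.38 = 0.8811.

0.881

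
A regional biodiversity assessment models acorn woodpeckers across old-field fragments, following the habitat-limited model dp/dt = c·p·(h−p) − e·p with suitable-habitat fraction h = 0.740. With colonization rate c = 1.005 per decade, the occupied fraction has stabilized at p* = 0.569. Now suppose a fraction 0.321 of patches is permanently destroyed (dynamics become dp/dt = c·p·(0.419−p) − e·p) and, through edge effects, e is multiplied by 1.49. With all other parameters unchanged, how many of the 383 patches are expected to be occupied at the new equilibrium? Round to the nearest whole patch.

63

Balance c(h−p*) = e gives e = 1.005×(0.74 − 0.56900) = 0.17186.
New p* = 0.419 − e/c = 0.419 − 0.25607/1.00500 = 0.16420.
Expected occupied = 383 × 0.16420 = 62.89 ≈ 63.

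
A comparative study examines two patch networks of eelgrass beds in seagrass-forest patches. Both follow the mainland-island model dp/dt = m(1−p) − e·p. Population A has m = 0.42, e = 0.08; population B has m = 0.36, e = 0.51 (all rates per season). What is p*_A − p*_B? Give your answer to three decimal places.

A: p*_A = m/(m+e) = 0.42/0.5000 = 0.8400.
B: p*_B = 0.36/0.8700 = 0.4138.
p*_A − p*_B = 0.8400 − 0.4138 = 0.4262.

0.426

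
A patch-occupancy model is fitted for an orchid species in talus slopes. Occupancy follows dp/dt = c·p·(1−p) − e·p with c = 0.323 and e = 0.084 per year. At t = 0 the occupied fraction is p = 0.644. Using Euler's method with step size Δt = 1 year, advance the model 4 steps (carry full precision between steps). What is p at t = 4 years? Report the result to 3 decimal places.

0.704

Update rule: p ← p + [c·p·(1−p) − e·p]·Δt with Δt = 1.
t = 1: p = 0.64400 + (+0.01996) = 0.66396
t = 2: p = 0.66396 + (+0.01629) = 0.68025
t = 3: p = 0.68025 + (+0.01311) = 0.69337
t = 4: p = 0.69337 + (+0.01043) = 0.70380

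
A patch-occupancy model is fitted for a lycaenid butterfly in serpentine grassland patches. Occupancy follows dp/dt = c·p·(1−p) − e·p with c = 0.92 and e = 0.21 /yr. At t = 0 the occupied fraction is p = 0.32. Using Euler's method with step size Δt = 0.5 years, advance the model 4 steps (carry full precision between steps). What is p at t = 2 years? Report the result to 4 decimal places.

0.5813

Update rule: p ← p + [c·p·(1−p) − e·p]·Δt with Δt = 0.5.
  1  |  dp/dt·Δt = +0.066496  |  p_1 = 0.386496
  2  |  dp/dt·Δt = +0.068492  |  p_2 = 0.454988
  3  |  dp/dt·Δt = +0.066294  |  p_3 = 0.521282
  4  |  dp/dt·Δt = +0.060057  |  p_4 = 0.581339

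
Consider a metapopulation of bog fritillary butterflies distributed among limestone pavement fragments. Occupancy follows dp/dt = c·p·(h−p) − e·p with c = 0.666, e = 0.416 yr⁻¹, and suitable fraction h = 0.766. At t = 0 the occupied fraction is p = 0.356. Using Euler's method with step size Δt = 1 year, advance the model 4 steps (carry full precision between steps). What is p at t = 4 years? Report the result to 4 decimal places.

Update rule: p ← p + [c·p·(h−p) − e·p]·Δt with Δt = 1.
step 1: Δp = -0.05089, p = 0.30511
step 2: Δp = -0.03327, p = 0.27184
step 3: Δp = -0.02362, p = 0.24822
step 4: Δp = -0.01766, p = 0.23056

0.2306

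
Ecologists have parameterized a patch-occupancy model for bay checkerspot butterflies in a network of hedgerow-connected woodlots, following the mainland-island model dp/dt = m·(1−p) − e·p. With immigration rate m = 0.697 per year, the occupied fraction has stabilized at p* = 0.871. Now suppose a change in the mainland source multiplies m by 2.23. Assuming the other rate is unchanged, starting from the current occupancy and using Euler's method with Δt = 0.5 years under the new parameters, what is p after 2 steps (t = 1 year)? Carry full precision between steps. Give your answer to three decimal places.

0.936

Balance m(1−p*) = e·p* gives e = m(1−p*)/p* = 0.697×0.12900/0.87100 = 0.10323.
Starting from p₀ = 0.87100; update p ← p + (dp/dt)·Δt with the new parameters.
step 1: Δp = +0.05530, p = 0.92630
step 2: Δp = +0.00947, p = 0.93576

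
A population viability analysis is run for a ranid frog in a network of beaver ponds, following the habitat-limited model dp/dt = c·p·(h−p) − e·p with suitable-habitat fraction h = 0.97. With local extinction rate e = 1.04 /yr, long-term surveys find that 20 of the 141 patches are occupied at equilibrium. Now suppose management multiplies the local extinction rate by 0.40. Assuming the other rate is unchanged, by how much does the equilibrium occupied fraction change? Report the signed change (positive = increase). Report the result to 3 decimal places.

0.497

Observed p* = 20/141 = 0.14184.
Balance c(h−p*) = e gives c = e/(0.97 − 0.14184) = 1.04/0.82816 = 1.25580.
New p* = 0.97 − e/c = 0.97 − 0.41600/1.25580 = 0.63874.
Δp* = 0.63874 − 0.14184 = +0.49690.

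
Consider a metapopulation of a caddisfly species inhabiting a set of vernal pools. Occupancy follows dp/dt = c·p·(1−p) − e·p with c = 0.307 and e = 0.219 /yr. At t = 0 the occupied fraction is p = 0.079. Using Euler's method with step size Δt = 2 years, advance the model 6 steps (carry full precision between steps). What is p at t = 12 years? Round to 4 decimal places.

Update rule: p ← p + [c·p·(1−p) − e·p]·Δt with Δt = 2.
p: 0.07900 → 0.08907  (Δp = +0.01007)
p: 0.08907 → 0.09988  (Δp = +0.01081)
p: 0.09988 → 0.11133  (Δp = +0.01145)
p: 0.11133 → 0.12331  (Δp = +0.01198)
p: 0.12331 → 0.13568  (Δp = +0.01237)
p: 0.13568 → 0.14826  (Δp = +0.01258)

0.1483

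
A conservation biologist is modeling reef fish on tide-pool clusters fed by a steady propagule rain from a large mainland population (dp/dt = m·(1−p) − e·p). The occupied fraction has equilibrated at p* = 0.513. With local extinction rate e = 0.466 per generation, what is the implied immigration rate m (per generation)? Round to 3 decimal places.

At equilibrium m(1−p*) = e·p*, so m = e·p*/(1−p*).
m = 0.466 × 0.513 / 0.4870 = 0.2391/0.4870 = 0.4909.

0.491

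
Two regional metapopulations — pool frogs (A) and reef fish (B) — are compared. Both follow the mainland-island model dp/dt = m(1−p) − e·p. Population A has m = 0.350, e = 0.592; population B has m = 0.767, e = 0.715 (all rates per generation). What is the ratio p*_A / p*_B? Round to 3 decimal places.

0.718

A: p*_A = m/(m+e) = 0.350/0.9420 = 0.3715.
B: p*_B = 0.767/1.4820 = 0.5175.
p*_A / p*_B = 0.3715/0.5175 = 0.7179.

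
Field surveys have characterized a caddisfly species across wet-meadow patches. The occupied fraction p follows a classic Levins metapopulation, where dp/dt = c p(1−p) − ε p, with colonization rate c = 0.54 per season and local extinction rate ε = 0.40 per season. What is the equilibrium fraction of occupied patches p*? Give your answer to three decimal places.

0.259

Setting dp/dt = 0 and dividing through by p* gives c·(1−p*) = ε.
So p* = 1 − ε/c = 1 − 0.40/0.54 = 1 − 0.7407 = 0.2593.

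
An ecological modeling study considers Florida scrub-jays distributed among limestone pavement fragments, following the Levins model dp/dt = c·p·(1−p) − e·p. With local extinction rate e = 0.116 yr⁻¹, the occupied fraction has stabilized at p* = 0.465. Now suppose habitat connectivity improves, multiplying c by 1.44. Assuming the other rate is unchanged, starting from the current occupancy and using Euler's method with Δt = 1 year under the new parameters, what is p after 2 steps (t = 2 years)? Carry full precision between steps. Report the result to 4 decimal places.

Balance c(1−p*) = e gives c = e/(1 − 0.46500) = 0.116/0.53500 = 0.21682.
Starting from p₀ = 0.46500; update p ← p + (dp/dt)·Δt with the new parameters.
step 1: Δp = +0.02373, p = 0.48873
step 2: Δp = +0.02132, p = 0.51006

0.5101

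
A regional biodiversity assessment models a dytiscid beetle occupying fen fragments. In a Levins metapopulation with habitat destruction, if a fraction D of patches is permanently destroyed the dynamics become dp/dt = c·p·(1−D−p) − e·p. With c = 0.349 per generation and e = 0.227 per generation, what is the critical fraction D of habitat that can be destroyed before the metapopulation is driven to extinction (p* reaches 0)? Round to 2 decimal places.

0.35

The nontrivial equilibrium is p* = (1−D) − e/c; extinction occurs when this hits zero.
So D_crit = 1 − e/c = 1 − 0.227/0.349 = 1 − 0.6504 = 0.3496.
This equals the undisturbed p*, a classic result of Lande's extension.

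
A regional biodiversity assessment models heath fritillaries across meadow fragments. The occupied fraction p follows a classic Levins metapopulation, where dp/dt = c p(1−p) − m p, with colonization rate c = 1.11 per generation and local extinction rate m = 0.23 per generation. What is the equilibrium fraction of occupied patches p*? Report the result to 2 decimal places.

Setting dp/dt = 0 and dividing through by p* gives c·(1−p*) = m.
So p* = 1 − m/c = 1 − 0.23/1.11 = 1 − 0.2072 = 0.7928.

0.79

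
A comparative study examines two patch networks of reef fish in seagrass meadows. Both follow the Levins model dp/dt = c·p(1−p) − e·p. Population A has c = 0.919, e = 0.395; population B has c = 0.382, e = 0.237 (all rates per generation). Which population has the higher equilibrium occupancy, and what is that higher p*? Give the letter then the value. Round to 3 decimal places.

A, 0.570

A: p*_A = 1 − 0.395/0.919 = 0.5702.
B: p*_B = 1 − 0.237/0.382 = 0.3796.
A is higher at 0.5702.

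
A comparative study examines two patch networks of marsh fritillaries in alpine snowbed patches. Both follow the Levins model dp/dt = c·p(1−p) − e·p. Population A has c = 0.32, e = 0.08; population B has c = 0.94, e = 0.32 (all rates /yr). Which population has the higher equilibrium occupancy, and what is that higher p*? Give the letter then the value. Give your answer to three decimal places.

A, 0.750

A: p*_A = 1 − 0.08/0.32 = 0.7500.
B: p*_B = 1 − 0.32/0.94 = 0.6596.
A is higher at 0.7500.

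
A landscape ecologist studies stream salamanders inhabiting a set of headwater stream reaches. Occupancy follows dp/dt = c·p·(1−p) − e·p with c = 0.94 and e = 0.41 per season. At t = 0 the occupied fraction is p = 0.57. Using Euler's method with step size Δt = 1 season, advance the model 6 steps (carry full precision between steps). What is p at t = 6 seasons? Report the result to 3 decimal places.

0.564

Update rule: p ← p + [c·p·(1−p) − e·p]·Δt with Δt = 1.
p: 0.57000 → 0.56669  (Δp = -0.00331)
p: 0.56669 → 0.56517  (Δp = -0.00153)
p: 0.56517 → 0.56446  (Δp = -0.00071)
p: 0.56446 → 0.56412  (Δp = -0.00033)
p: 0.56412 → 0.56397  (Δp = -0.00016)
p: 0.56397 → 0.56389  (Δp = -0.00007)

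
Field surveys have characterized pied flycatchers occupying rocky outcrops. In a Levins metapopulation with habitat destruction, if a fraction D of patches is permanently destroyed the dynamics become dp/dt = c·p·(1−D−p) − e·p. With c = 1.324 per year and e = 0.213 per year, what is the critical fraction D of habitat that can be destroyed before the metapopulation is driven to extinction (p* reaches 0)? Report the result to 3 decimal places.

0.839

The nontrivial equilibrium is p* = (1−D) − e/c; extinction occurs when this hits zero.
So D_crit = 1 − e/c = 1 − 0.213/1.324 = 1 − 0.1609 = 0.8391.
This equals the undisturbed p*, a classic result of Lande's extension.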